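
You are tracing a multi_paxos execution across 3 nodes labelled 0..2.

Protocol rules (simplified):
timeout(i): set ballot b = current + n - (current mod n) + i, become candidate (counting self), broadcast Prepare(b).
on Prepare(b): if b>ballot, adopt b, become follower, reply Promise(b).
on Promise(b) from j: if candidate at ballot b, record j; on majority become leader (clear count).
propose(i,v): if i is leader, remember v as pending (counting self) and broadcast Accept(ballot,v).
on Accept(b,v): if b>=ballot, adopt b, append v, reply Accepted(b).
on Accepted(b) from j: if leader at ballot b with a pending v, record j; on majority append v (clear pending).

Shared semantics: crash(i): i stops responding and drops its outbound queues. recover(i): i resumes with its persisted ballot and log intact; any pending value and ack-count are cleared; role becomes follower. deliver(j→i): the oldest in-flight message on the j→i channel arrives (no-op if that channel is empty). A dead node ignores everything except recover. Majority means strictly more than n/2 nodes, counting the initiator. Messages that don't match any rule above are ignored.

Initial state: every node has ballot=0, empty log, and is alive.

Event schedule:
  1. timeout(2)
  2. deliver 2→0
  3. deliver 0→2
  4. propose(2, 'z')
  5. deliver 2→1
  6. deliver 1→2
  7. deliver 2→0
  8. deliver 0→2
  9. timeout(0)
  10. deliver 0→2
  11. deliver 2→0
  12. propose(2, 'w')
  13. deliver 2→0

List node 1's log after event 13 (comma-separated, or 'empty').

e1 timeout(2): 2[cand,b=5,-]
e2 deliver 2→0: 0[foll,b=5,-]
e3 deliver 0→2: 2[lead,b=5,-]
e4 propose(2,'z'): ·
e5 deliver 2→1: 1[foll,b=5,-]
e6 deliver 1→2: ·
e7 deliver 2→0: 0[foll,b=5,z]
e8 deliver 0→2: 2[lead,b=5,z]
e9 timeout(0): 0[cand,b=6,z]
e10 deliver 0→2: 2[foll,b=6,z]
e11 deliver 2→0: 0[lead,b=6,z]
e12 propose(2,'w'): ·
e13 deliver 2→0: ·

empty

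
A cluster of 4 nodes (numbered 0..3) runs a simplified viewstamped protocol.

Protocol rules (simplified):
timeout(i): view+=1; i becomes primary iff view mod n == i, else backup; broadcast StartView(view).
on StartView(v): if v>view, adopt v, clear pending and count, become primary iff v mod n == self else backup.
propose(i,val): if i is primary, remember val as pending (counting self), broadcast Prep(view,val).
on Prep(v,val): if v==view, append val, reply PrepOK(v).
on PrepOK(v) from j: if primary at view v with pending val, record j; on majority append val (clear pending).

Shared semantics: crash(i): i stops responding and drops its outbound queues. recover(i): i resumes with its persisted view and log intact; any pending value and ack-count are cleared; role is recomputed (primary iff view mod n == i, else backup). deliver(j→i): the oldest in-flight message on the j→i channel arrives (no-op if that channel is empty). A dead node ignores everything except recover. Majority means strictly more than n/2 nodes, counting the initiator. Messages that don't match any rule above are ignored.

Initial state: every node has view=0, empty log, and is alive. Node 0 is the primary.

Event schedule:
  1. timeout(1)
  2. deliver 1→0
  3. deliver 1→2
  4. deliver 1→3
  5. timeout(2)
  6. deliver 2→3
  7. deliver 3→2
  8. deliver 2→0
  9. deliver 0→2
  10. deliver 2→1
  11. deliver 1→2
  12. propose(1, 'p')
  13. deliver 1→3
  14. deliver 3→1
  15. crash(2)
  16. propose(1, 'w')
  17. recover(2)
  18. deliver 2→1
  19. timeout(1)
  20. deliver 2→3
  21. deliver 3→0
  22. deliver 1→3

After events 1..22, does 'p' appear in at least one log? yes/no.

step 1 timeout(1): 1={prim,v=1,log=-}
step 2 deliver 1→0: 0={back,v=1,log=-}
step 3 deliver 1→2: 2={back,v=1,log=-}
step 4 deliver 1→3: 3={back,v=1,log=-}
step 5 timeout(2): 2={prim,v=2,log=-}
step 6 deliver 2→3: 3={back,v=2,log=-}
step 7 deliver 3→2: —
step 8 deliver 2→0: 0={back,v=2,log=-}
step 9 deliver 0→2: —
step 10 deliver 2→1: 1={back,v=2,log=-}
step 11 deliver 1→2: —
step 12 propose(1,'p'): —
step 13 deliver 1→3: —
step 14 deliver 3→1: —
step 15 crash(2): 2={✗prim,v=2,log=-}
step 16 propose(1,'w'): —
step 17 recover(2): 2={prim,v=2,log=-}
step 18 deliver 2→1: —
step 19 timeout(1): 1={back,v=3,log=-}
step 20 deliver 2→3: —
step 21 deliver 3→0: —
step 22 deliver 1→3: 3={prim,v=3,log=-}

no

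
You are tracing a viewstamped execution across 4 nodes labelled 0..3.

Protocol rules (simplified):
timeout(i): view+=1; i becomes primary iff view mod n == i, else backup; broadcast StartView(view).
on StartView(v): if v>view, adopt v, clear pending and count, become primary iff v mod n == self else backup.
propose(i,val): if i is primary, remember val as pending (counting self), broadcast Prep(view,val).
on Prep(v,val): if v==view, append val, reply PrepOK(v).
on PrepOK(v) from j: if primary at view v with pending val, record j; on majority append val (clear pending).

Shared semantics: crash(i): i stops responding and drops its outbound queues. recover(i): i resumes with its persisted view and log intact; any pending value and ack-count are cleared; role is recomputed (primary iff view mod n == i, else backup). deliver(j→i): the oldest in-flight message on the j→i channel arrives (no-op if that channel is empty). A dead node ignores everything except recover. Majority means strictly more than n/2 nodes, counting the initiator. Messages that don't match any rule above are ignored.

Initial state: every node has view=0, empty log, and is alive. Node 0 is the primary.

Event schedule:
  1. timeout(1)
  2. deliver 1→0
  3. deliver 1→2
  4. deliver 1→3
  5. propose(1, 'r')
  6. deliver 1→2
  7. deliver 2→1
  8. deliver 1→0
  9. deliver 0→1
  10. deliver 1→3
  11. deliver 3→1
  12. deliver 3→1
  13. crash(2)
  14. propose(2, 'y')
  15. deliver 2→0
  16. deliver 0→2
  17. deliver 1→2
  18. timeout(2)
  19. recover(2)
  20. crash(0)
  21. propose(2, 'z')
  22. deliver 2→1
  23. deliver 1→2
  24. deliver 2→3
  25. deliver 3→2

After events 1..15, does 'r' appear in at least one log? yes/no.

after 1 — timeout(1): n1:prim/v1/[-]
after 2 — deliver 1→0: n0:back/v1/[-]
after 3 — deliver 1→2: n2:back/v1/[-]
after 4 — deliver 1→3: n3:back/v1/[-]
after 5 — propose(1,'r'): ·
after 6 — deliver 1→2: n2:back/v1/[r]
after 7 — deliver 2→1: ·
after 8 — deliver 1→0: n0:back/v1/[r]
after 9 — deliver 0→1: n1:prim/v1/[r]
after 10 — deliver 1→3: n3:back/v1/[r]
after 11 — deliver 3→1: ·
after 12 — deliver 3→1: ·
after 13 — crash(2): n2:✗back/v1/[r]
after 14 — propose(2,'y'): ·
after 15 — deliver 2→0: ·

yes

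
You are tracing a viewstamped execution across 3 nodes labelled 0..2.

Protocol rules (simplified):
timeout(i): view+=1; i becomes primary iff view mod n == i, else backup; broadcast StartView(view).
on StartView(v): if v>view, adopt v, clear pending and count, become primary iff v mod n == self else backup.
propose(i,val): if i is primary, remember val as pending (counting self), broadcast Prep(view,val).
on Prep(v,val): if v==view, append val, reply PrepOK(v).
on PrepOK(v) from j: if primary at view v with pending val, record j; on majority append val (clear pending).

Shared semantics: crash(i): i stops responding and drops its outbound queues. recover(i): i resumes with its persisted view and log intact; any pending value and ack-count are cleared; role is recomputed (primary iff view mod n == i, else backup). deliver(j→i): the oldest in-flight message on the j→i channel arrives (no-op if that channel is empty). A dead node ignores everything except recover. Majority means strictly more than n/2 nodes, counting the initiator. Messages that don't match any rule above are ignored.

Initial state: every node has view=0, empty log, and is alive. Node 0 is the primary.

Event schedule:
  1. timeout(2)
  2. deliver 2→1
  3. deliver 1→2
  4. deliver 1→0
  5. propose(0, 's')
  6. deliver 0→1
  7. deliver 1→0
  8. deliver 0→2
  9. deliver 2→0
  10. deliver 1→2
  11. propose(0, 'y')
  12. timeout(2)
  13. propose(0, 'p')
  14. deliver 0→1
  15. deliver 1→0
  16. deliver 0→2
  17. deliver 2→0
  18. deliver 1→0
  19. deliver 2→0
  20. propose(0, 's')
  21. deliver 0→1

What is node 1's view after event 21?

1

1. timeout(2):  <2:back v1 ->
2. deliver 2→1:  <1:prim v1 ->
3. deliver 1→2:  nop
4. deliver 1→0:  nop
5. propose(0,'s'):  nop
6. deliver 0→1:  nop
7. deliver 1→0:  nop
8. deliver 0→2:  nop
9. deliver 2→0:  <0:back v1 ->
10. deliver 1→2:  nop
11. propose(0,'y'):  nop
12. timeout(2):  <2:prim v2 ->
13. propose(0,'p'):  nop
14. deliver 0→1:  nop
15. deliver 1→0:  nop
16. deliver 0→2:  nop
17. deliver 2→0:  <0:back v2 ->
18. deliver 1→0:  nop
19. deliver 2→0:  nop
20. propose(0,'s'):  nop
21. deliver 0→1:  nop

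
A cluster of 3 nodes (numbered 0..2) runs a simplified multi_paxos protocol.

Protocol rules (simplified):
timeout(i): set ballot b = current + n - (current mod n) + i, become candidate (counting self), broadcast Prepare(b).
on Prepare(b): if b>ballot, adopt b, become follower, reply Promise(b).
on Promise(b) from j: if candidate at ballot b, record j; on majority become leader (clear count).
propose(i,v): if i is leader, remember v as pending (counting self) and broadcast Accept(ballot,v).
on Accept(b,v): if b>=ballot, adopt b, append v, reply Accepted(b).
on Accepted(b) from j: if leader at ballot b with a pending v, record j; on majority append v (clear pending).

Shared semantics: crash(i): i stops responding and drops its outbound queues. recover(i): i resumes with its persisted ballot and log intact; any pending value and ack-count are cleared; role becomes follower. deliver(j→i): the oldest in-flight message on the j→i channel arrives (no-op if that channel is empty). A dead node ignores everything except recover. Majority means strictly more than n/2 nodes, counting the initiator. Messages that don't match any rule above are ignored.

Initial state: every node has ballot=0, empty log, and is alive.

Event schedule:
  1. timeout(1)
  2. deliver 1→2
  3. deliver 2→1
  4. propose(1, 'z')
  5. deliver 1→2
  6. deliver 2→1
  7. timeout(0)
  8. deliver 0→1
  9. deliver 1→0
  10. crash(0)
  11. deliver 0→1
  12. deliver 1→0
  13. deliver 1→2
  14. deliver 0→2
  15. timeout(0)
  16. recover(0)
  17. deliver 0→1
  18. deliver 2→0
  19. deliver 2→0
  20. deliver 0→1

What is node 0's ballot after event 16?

after 1 — timeout(1): n1:cand/b4/[-]
after 2 — deliver 1→2: n2:foll/b4/[-]
after 3 — deliver 2→1: n1:lead/b4/[-]
after 4 — propose(1,'z'): ·
after 5 — deliver 1→2: n2:foll/b4/[z]
after 6 — deliver 2→1: n1:lead/b4/[z]
after 7 — timeout(0): n0:cand/b3/[-]
after 8 — deliver 0→1: ·
after 9 — deliver 1→0: n0:foll/b4/[-]
after 10 — crash(0): n0:✗foll/b4/[-]
after 11 — deliver 0→1: ·
after 12 — deliver 1→0: ·
after 13 — deliver 1→2: ·
after 14 — deliver 0→2: ·
after 15 — timeout(0): ·
after 16 — recover(0): n0:foll/b4/[-]

4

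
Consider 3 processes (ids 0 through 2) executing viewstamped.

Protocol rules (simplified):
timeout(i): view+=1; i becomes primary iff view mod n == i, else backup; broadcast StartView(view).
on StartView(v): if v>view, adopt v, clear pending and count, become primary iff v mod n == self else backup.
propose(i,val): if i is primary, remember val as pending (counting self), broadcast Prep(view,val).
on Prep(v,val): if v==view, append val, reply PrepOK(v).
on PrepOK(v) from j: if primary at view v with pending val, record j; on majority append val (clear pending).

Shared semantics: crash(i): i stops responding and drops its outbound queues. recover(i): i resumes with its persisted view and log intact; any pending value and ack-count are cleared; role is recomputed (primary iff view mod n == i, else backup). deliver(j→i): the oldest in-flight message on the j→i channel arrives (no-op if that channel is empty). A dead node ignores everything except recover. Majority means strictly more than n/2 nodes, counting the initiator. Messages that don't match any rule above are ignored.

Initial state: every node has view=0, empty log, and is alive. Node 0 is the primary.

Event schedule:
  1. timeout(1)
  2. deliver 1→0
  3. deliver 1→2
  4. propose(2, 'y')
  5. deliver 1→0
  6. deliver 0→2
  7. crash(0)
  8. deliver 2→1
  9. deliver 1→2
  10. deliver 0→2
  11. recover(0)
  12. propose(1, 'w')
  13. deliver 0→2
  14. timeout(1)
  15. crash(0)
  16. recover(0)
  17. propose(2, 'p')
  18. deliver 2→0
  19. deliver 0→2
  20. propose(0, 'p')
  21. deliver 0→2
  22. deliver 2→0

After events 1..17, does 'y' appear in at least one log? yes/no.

e1 timeout(1): 1[prim,v=1,-]
e2 deliver 1→0: 0[back,v=1,-]
e3 deliver 1→2: 2[back,v=1,-]
e4 propose(2,'y'): ·
e5 deliver 1→0: ·
e6 deliver 0→2: ·
e7 crash(0): 0[✗back,v=1,-]
e8 deliver 2→1: ·
e9 deliver 1→2: ·
e10 deliver 0→2: ·
e11 recover(0): 0[back,v=1,-]
e12 propose(1,'w'): ·
e13 deliver 0→2: ·
e14 timeout(1): 1[back,v=2,-]
e15 crash(0): 0[✗back,v=1,-]
e16 recover(0): 0[back,v=1,-]
e17 propose(2,'p'): ·

no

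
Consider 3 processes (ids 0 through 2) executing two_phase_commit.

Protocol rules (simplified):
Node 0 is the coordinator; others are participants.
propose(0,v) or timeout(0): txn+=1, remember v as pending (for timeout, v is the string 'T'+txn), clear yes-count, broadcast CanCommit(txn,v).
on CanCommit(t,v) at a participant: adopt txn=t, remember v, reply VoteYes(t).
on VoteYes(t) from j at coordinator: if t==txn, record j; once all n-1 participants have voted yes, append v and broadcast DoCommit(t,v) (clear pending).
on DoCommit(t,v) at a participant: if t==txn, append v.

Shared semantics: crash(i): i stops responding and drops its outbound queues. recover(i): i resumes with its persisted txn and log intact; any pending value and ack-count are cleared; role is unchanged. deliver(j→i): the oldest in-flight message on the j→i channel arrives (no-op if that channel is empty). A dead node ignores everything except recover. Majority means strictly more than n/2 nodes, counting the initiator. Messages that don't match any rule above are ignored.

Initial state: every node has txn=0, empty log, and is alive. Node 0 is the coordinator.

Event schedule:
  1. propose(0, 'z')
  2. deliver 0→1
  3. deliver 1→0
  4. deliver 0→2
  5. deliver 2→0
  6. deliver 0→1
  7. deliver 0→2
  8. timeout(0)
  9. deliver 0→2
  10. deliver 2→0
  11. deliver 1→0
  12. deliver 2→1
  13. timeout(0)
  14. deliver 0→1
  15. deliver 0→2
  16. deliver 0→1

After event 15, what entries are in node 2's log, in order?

z

[1] propose(0,'z') → N0(coor t1 [-])
[2] deliver 0→1 → N1(part t1 [-])
[3] deliver 1→0 → ∅
[4] deliver 0→2 → N2(part t1 [-])
[5] deliver 2→0 → N0(coor t1 [z])
[6] deliver 0→1 → N1(part t1 [z])
[7] deliver 0→2 → N2(part t1 [z])
[8] timeout(0) → N0(coor t2 [z])
[9] deliver 0→2 → N2(part t2 [z])
[10] deliver 2→0 → ∅
[11] deliver 1→0 → ∅
[12] deliver 2→1 → ∅
[13] timeout(0) → N0(coor t3 [z])
[14] deliver 0→1 → N1(part t2 [z])
[15] deliver 0→2 → N2(part t3 [z])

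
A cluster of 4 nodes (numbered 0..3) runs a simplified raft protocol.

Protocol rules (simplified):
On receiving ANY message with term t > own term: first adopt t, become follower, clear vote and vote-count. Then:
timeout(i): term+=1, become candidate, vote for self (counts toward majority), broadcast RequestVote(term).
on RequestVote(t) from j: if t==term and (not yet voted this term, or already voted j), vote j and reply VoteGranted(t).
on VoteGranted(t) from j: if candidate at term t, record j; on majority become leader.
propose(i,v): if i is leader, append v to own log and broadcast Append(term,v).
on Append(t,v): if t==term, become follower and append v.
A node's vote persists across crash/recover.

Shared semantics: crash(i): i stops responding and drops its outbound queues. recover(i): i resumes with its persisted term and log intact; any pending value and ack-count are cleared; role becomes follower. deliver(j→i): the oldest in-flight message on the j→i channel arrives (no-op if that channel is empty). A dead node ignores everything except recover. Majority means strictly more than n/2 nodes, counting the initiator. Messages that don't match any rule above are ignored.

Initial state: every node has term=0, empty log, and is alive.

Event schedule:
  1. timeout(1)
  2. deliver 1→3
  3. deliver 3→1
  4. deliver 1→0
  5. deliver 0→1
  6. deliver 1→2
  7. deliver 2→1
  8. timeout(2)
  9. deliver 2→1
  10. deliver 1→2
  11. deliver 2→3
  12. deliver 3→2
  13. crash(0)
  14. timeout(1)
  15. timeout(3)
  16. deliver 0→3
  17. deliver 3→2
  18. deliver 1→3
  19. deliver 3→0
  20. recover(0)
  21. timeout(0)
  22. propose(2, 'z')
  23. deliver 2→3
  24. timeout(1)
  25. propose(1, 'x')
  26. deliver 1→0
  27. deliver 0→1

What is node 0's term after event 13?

step 1 timeout(1): 1={cand,t=1,log=-}
step 2 deliver 1→3: 3={foll,t=1,log=-}
step 3 deliver 3→1: —
step 4 deliver 1→0: 0={foll,t=1,log=-}
step 5 deliver 0→1: 1={lead,t=1,log=-}
step 6 deliver 1→2: 2={foll,t=1,log=-}
step 7 deliver 2→1: —
step 8 timeout(2): 2={cand,t=2,log=-}
step 9 deliver 2→1: 1={foll,t=2,log=-}
step 10 deliver 1→2: —
step 11 deliver 2→3: 3={foll,t=2,log=-}
step 12 deliver 3→2: 2={lead,t=2,log=-}
step 13 crash(0): 0={✗foll,t=1,log=-}

1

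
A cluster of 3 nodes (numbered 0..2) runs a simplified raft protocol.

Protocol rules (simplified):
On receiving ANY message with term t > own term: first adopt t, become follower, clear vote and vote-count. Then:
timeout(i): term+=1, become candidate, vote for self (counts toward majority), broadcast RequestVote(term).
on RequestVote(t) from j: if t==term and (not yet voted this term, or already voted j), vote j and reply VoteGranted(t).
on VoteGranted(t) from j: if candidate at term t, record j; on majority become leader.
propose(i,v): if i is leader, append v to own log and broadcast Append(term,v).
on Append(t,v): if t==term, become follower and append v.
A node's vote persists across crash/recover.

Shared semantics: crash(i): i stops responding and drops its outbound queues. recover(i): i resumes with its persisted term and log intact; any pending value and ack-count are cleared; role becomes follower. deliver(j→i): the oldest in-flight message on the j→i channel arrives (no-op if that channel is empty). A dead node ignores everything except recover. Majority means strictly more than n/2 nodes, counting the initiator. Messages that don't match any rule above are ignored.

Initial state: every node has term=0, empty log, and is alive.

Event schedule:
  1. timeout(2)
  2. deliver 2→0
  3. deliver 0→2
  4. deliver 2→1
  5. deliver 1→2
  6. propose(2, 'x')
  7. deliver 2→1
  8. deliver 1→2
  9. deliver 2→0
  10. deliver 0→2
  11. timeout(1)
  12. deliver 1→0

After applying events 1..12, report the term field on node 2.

[1] timeout(2) → N2(cand t1 [-])
[2] deliver 2→0 → N0(foll t1 [-])
[3] deliver 0→2 → N2(lead t1 [-])
[4] deliver 2→1 → N1(foll t1 [-])
[5] deliver 1→2 → ∅
[6] propose(2,'x') → N2(lead t1 [x])
[7] deliver 2→1 → N1(foll t1 [x])
[8] deliver 1→2 → ∅
[9] deliver 2→0 → N0(foll t1 [x])
[10] deliver 0→2 → ∅
[11] timeout(1) → N1(cand t2 [x])
[12] deliver 1→0 → N0(foll t2 [x])

1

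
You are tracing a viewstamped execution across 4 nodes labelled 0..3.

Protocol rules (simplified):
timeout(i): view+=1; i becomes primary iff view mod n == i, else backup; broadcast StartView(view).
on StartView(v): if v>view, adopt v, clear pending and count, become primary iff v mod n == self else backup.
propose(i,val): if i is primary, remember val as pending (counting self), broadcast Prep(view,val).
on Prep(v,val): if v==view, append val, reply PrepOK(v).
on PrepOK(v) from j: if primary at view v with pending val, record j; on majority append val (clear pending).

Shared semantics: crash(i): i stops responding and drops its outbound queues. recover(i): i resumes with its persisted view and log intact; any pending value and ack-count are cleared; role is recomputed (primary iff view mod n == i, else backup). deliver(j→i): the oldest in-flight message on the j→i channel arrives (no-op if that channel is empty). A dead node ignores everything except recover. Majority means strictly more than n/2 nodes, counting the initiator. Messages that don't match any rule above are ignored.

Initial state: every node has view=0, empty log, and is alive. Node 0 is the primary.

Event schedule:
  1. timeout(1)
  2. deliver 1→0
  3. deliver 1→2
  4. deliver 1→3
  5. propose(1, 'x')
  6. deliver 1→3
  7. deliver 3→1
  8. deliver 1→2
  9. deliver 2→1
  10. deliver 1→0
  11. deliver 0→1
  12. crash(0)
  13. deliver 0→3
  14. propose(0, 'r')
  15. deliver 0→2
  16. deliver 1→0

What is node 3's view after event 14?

1

step 1 timeout(1): 1={prim,v=1,log=-}
step 2 deliver 1→0: 0={back,v=1,log=-}
step 3 deliver 1→2: 2={back,v=1,log=-}
step 4 deliver 1→3: 3={back,v=1,log=-}
step 5 propose(1,'x'): —
step 6 deliver 1→3: 3={back,v=1,log=x}
step 7 deliver 3→1: —
step 8 deliver 1→2: 2={back,v=1,log=x}
step 9 deliver 2→1: 1={prim,v=1,log=x}
step 10 deliver 1→0: 0={back,v=1,log=x}
step 11 deliver 0→1: —
step 12 crash(0): 0={✗back,v=1,log=x}
step 13 deliver 0→3: —
step 14 propose(0,'r'): —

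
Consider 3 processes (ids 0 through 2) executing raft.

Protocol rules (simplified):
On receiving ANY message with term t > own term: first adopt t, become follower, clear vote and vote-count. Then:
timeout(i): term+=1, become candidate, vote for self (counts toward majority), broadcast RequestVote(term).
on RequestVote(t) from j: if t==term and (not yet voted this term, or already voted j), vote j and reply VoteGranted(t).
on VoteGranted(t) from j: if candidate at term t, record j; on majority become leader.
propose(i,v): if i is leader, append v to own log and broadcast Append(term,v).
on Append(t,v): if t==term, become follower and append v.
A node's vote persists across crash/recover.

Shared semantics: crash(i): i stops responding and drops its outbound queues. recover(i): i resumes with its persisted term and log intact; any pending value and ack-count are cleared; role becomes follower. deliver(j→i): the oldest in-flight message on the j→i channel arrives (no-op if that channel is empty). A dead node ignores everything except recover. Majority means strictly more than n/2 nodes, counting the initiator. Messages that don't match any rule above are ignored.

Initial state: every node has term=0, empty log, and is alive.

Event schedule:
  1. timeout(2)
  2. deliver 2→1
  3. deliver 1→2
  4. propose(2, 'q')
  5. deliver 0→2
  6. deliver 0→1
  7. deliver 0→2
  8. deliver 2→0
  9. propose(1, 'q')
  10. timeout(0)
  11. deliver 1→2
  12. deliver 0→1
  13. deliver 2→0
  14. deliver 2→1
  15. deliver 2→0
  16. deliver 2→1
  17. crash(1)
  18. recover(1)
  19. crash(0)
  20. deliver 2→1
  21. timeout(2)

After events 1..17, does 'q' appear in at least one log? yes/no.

after 1 — timeout(2): n2:cand/t1/[-]
after 2 — deliver 2→1: n1:foll/t1/[-]
after 3 — deliver 1→2: n2:lead/t1/[-]
after 4 — propose(2,'q'): n2:lead/t1/[q]
after 5 — deliver 0→2: ·
after 6 — deliver 0→1: ·
after 7 — deliver 0→2: ·
after 8 — deliver 2→0: n0:foll/t1/[-]
after 9 — propose(1,'q'): ·
after 10 — timeout(0): n0:cand/t2/[-]
after 11 — deliver 1→2: ·
after 12 — deliver 0→1: n1:foll/t2/[-]
after 13 — deliver 2→0: ·
after 14 — deliver 2→1: ·
after 15 — deliver 2→0: ·
after 16 — deliver 2→1: ·
after 17 — crash(1): n1:✗foll/t2/[-]

yes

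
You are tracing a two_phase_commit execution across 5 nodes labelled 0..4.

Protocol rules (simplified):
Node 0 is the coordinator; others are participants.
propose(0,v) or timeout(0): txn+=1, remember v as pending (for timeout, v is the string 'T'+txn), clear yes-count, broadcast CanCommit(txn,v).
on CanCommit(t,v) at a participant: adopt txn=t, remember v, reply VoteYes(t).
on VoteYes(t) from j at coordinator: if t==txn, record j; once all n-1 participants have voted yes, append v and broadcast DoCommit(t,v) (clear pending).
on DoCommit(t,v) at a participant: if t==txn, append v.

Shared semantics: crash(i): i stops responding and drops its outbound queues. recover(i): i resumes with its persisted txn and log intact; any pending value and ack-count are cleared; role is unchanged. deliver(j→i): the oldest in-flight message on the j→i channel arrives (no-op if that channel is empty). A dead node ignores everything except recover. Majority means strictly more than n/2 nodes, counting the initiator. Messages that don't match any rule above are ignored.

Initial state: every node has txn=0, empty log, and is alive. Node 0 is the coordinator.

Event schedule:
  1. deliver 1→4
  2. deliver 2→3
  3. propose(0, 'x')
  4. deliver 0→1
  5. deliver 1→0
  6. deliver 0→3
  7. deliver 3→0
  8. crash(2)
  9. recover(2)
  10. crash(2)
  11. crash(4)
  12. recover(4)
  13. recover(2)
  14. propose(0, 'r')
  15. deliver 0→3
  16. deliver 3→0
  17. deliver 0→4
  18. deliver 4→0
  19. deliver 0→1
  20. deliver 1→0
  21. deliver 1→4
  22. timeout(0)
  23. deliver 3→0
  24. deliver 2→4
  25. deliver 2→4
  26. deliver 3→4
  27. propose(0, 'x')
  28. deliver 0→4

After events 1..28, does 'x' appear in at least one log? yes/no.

step 1 deliver 1→4: —
step 2 deliver 2→3: —
step 3 propose(0,'x'): 0={coor,t=1,log=-}
step 4 deliver 0→1: 1={part,t=1,log=-}
step 5 deliver 1→0: —
step 6 deliver 0→3: 3={part,t=1,log=-}
step 7 deliver 3→0: —
step 8 crash(2): 2={✗part,t=0,log=-}
step 9 recover(2): 2={part,t=0,log=-}
step 10 crash(2): 2={✗part,t=0,log=-}
step 11 crash(4): 4={✗part,t=0,log=-}
step 12 recover(4): 4={part,t=0,log=-}
step 13 recover(2): 2={part,t=0,log=-}
step 14 propose(0,'r'): 0={coor,t=2,log=-}
step 15 deliver 0→3: 3={part,t=2,log=-}
step 16 deliver 3→0: —
step 17 deliver 0→4: 4={part,t=1,log=-}
step 18 deliver 4→0: —
step 19 deliver 0→1: 1={part,t=2,log=-}
step 20 deliver 1→0: —
step 21 deliver 1→4: —
step 22 timeout(0): 0={coor,t=3,log=-}
step 23 deliver 3→0: —
step 24 deliver 2→4: —
step 25 deliver 2→4: —
step 26 deliver 3→4: —
step 27 propose(0,'x'): 0={coor,t=4,log=-}
step 28 deliver 0→4: 4={part,t=2,log=-}

no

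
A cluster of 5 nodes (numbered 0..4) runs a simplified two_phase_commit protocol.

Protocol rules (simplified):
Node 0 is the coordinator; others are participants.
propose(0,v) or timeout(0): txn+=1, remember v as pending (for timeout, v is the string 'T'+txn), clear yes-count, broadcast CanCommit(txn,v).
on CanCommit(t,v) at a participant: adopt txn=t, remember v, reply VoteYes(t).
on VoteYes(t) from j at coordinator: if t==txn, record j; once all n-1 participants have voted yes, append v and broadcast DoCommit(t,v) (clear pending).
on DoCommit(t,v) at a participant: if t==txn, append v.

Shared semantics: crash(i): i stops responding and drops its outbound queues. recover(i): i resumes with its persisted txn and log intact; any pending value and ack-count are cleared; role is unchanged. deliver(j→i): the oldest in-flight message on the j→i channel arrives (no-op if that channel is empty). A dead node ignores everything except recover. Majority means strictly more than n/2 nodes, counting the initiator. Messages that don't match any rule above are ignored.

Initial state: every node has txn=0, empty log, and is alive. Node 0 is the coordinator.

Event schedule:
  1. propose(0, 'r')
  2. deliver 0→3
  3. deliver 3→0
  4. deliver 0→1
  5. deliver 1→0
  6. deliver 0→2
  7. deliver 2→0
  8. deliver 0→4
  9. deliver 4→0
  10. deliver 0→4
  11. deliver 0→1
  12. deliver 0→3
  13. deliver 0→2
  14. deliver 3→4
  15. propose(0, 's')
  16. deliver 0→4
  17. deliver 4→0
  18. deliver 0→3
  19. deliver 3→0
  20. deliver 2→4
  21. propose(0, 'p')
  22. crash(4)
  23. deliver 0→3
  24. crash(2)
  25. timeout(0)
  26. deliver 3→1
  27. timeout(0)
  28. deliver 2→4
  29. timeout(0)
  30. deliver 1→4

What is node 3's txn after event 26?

3

step 1 propose(0,'r'): 0={coor,t=1,log=-}
step 2 deliver 0→3: 3={part,t=1,log=-}
step 3 deliver 3→0: —
step 4 deliver 0→1: 1={part,t=1,log=-}
step 5 deliver 1→0: —
step 6 deliver 0→2: 2={part,t=1,log=-}
step 7 deliver 2→0: —
step 8 deliver 0→4: 4={part,t=1,log=-}
step 9 deliver 4→0: 0={coor,t=1,log=r}
step 10 deliver 0→4: 4={part,t=1,log=r}
step 11 deliver 0→1: 1={part,t=1,log=r}
step 12 deliver 0→3: 3={part,t=1,log=r}
step 13 deliver 0→2: 2={part,t=1,log=r}
step 14 deliver 3→4: —
step 15 propose(0,'s'): 0={coor,t=2,log=r}
step 16 deliver 0→4: 4={part,t=2,log=r}
step 17 deliver 4→0: —
step 18 deliver 0→3: 3={part,t=2,log=r}
step 19 deliver 3→0: —
step 20 deliver 2→4: —
step 21 propose(0,'p'): 0={coor,t=3,log=r}
step 22 crash(4): 4={✗part,t=2,log=r}
step 23 deliver 0→3: 3={part,t=3,log=r}
step 24 crash(2): 2={✗part,t=1,log=r}
step 25 timeout(0): 0={coor,t=4,log=r}
step 26 deliver 3→1: —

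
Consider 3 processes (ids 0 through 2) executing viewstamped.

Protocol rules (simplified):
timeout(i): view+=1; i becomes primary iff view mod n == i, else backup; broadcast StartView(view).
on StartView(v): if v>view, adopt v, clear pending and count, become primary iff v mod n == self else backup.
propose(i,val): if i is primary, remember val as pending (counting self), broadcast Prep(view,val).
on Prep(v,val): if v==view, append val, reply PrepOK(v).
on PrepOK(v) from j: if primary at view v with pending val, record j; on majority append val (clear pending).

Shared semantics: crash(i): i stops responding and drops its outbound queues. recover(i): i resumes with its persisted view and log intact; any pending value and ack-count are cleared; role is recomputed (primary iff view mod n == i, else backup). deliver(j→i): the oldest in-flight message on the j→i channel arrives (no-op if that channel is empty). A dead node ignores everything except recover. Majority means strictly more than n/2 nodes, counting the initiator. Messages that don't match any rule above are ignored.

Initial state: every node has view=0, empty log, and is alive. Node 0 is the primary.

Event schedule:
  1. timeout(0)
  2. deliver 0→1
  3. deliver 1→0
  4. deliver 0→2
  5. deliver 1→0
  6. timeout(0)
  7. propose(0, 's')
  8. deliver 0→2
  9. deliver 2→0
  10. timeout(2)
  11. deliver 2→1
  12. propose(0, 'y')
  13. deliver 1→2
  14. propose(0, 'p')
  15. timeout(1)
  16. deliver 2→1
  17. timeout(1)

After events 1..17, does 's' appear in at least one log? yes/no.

e1 timeout(0): 0[back,v=1,-]
e2 deliver 0→1: 1[prim,v=1,-]
e3 deliver 1→0: ·
e4 deliver 0→2: 2[back,v=1,-]
e5 deliver 1→0: ·
e6 timeout(0): 0[back,v=2,-]
e7 propose(0,'s'): ·
e8 deliver 0→2: 2[prim,v=2,-]
e9 deliver 2→0: ·
e10 timeout(2): 2[back,v=3,-]
e11 deliver 2→1: 1[back,v=3,-]
e12 propose(0,'y'): ·
e13 deliver 1→2: ·
e14 propose(0,'p'): ·
e15 timeout(1): 1[prim,v=4,-]
e16 deliver 2→1: ·
e17 timeout(1): 1[back,v=5,-]

no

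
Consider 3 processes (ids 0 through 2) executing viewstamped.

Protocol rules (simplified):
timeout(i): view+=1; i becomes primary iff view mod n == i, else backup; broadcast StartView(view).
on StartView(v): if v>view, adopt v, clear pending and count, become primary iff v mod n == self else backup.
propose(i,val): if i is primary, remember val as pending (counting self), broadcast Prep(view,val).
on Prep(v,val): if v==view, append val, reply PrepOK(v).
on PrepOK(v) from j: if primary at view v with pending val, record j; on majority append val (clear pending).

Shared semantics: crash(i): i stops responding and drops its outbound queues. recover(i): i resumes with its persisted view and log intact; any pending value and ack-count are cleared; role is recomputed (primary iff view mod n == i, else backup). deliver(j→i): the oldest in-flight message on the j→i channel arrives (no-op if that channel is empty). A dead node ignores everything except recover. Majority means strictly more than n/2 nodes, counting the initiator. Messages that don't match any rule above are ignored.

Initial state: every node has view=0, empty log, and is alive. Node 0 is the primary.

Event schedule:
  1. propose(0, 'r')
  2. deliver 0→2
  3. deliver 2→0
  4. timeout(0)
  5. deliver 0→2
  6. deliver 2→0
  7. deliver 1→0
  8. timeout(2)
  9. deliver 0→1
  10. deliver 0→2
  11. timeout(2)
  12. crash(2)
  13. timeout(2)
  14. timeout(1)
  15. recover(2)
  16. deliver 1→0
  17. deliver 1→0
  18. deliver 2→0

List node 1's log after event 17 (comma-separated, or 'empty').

after 1 — propose(0,'r'): ·
after 2 — deliver 0→2: n2:back/v0/[r]
after 3 — deliver 2→0: n0:prim/v0/[r]
after 4 — timeout(0): n0:back/v1/[r]
after 5 — deliver 0→2: n2:back/v1/[r]
after 6 — deliver 2→0: ·
after 7 — deliver 1→0: ·
after 8 — timeout(2): n2:prim/v2/[r]
after 9 — deliver 0→1: n1:back/v0/[r]
after 10 — deliver 0→2: ·
after 11 — timeout(2): n2:back/v3/[r]
after 12 — crash(2): n2:✗back/v3/[r]
after 13 — timeout(2): ·
after 14 — timeout(1): n1:prim/v1/[r]
after 15 — recover(2): n2:back/v3/[r]
after 16 — deliver 1→0: ·
after 17 — deliver 1→0: ·

r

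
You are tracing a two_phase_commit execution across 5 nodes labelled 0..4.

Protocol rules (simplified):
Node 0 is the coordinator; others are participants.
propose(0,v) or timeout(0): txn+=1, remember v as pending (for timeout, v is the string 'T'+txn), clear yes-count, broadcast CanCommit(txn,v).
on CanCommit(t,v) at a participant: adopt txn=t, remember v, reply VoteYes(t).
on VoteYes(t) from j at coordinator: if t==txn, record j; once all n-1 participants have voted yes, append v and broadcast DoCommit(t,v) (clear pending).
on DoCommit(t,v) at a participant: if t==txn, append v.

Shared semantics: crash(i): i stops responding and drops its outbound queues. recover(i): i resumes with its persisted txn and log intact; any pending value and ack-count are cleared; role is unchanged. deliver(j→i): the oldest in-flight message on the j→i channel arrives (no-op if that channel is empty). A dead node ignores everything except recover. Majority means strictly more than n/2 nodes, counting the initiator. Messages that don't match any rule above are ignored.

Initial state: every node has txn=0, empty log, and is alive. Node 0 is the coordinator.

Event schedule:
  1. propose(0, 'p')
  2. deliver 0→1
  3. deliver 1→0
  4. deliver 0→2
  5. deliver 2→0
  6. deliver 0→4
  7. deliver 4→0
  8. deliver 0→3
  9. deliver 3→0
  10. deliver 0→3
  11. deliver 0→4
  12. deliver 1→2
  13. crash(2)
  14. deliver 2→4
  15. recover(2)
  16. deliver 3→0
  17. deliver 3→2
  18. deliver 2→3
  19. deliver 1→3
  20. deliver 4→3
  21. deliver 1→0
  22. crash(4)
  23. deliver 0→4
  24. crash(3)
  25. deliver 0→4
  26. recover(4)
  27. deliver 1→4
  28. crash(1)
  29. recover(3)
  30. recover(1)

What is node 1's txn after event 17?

[1] propose(0,'p') → N0(coor t1 [-])
[2] deliver 0→1 → N1(part t1 [-])
[3] deliver 1→0 → ∅
[4] deliver 0→2 → N2(part t1 [-])
[5] deliver 2→0 → ∅
[6] deliver 0→4 → N4(part t1 [-])
[7] deliver 4→0 → ∅
[8] deliver 0→3 → N3(part t1 [-])
[9] deliver 3→0 → N0(coor t1 [p])
[10] deliver 0→3 → N3(part t1 [p])
[11] deliver 0→4 → N4(part t1 [p])
[12] deliver 1→2 → ∅
[13] crash(2) → N2(✗part t1 [-])
[14] deliver 2→4 → ∅
[15] recover(2) → N2(part t1 [-])
[16] deliver 3→0 → ∅
[17] deliver 3→2 → ∅

1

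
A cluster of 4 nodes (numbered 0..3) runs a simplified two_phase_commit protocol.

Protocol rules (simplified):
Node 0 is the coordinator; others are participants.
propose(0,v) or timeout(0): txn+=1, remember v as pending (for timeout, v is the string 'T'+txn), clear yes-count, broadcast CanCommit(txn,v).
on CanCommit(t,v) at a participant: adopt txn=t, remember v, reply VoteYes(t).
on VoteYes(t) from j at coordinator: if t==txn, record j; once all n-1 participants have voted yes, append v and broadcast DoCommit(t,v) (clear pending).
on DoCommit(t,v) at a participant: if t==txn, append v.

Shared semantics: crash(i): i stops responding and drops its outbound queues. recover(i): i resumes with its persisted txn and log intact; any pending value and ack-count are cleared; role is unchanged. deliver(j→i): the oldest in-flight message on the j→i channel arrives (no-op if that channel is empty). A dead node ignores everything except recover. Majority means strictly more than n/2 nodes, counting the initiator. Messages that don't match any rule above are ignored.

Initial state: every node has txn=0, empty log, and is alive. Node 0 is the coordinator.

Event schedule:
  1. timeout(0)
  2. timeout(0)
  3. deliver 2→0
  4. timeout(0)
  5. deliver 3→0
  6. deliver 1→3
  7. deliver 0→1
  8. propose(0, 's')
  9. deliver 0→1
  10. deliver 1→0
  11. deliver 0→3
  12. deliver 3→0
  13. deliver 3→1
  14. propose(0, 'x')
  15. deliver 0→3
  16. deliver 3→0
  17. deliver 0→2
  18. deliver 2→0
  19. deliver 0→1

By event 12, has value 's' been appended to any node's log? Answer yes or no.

no

e1 timeout(0): 0[coor,t=1,-]
e2 timeout(0): 0[coor,t=2,-]
e3 deliver 2→0: ·
e4 timeout(0): 0[coor,t=3,-]
e5 deliver 3→0: ·
e6 deliver 1→3: ·
e7 deliver 0→1: 1[part,t=1,-]
e8 propose(0,'s'): 0[coor,t=4,-]
e9 deliver 0→1: 1[part,t=2,-]
e10 deliver 1→0: ·
e11 deliver 0→3: 3[part,t=1,-]
e12 deliver 3→0: ·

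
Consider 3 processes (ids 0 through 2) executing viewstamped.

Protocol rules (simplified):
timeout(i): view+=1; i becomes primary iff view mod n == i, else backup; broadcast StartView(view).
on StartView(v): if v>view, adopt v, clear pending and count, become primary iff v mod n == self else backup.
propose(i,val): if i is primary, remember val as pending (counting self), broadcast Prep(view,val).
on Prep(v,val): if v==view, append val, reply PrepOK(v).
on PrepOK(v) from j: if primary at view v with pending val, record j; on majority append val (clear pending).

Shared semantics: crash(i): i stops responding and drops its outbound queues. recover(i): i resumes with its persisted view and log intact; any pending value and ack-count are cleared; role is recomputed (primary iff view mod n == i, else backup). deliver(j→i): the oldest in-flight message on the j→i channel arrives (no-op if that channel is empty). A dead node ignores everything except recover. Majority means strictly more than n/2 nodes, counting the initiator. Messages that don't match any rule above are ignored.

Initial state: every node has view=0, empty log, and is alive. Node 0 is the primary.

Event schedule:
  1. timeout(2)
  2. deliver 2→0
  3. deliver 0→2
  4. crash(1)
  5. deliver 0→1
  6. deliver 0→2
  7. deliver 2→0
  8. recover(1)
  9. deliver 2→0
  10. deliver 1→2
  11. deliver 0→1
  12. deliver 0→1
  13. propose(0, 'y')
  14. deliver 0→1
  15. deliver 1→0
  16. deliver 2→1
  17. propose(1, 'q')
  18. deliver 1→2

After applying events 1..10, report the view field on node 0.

1

[1] timeout(2) → N2(back v1 [-])
[2] deliver 2→0 → N0(back v1 [-])
[3] deliver 0→2 → ∅
[4] crash(1) → N1(✗back v0 [-])
[5] deliver 0→1 → ∅
[6] deliver 0→2 → ∅
[7] deliver 2→0 → ∅
[8] recover(1) → N1(back v0 [-])
[9] deliver 2→0 → ∅
[10] deliver 1→2 → ∅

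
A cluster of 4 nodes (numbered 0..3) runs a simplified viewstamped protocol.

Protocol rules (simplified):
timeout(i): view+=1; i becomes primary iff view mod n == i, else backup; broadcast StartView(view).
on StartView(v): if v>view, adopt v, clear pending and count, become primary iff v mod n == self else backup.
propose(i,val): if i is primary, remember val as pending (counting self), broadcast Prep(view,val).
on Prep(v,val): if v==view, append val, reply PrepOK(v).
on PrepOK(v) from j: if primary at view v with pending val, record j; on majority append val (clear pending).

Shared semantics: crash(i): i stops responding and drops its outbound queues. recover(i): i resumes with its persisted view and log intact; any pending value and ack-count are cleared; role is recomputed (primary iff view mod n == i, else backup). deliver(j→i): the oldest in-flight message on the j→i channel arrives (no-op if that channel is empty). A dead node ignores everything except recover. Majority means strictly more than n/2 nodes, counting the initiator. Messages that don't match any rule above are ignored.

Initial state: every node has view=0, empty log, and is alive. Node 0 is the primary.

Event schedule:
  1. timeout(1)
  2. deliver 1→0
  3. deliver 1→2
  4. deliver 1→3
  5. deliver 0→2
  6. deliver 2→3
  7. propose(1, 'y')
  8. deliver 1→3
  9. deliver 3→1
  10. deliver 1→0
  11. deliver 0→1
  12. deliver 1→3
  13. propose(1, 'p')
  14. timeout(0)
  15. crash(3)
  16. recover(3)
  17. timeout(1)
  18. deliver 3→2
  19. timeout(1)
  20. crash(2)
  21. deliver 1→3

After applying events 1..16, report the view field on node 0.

e1 timeout(1): 1[prim,v=1,-]
e2 deliver 1→0: 0[back,v=1,-]
e3 deliver 1→2: 2[back,v=1,-]
e4 deliver 1→3: 3[back,v=1,-]
e5 deliver 0→2: ·
e6 deliver 2→3: ·
e7 propose(1,'y'): ·
e8 deliver 1→3: 3[back,v=1,y]
e9 deliver 3→1: ·
e10 deliver 1→0: 0[back,v=1,y]
e11 deliver 0→1: 1[prim,v=1,y]
e12 deliver 1→3: ·
e13 propose(1,'p'): ·
e14 timeout(0): 0[back,v=2,y]
e15 crash(3): 3[✗back,v=1,y]
e16 recover(3): 3[back,v=1,y]

2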